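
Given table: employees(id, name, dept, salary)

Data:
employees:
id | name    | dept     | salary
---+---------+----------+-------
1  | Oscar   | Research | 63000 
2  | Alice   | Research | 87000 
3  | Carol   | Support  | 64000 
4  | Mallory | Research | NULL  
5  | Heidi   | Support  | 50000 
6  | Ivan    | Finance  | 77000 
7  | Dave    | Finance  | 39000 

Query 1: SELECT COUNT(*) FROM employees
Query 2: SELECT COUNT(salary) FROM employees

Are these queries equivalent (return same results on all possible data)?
No, not equivalent

Query 1 returns: [(7,)]
Query 2 returns: [(6,)]

Reason: COUNT(*) includes NULLs, COUNT(column) excludes them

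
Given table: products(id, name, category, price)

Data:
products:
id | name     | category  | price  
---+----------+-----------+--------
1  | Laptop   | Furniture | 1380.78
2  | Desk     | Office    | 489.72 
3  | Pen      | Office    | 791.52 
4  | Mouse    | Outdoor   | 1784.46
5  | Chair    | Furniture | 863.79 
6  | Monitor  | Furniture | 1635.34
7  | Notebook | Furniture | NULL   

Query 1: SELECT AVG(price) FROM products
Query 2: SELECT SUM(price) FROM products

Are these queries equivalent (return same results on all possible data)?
No, not equivalent

Query 1 returns: [(1157.6016666666667,)]
Query 2 returns: [(6945.61,)]

Reason: AVG vs SUM give different aggregate values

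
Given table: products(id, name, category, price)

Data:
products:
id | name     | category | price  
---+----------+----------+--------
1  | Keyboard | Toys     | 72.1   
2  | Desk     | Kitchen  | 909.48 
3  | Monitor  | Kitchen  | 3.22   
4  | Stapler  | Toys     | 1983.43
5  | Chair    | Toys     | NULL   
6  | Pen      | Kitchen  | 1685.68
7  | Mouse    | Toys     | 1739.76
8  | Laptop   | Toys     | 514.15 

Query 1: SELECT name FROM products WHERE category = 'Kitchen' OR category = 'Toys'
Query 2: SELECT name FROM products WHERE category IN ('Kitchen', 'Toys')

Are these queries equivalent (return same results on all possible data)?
Yes, equivalent

Both queries return: [('Chair',), ('Desk',), ('Keyboard',), ('Laptop',), ('Monitor',), ('Mouse',), ('Pen',), ('Stapler',)]

Reason: OR vs IN are equivalent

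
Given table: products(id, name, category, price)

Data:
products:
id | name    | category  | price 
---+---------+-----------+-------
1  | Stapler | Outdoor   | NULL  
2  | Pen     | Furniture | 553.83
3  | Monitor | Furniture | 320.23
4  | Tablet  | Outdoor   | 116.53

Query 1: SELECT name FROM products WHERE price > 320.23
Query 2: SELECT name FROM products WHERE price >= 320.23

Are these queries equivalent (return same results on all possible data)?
No, not equivalent

Query 1 returns: [('Pen',)]
Query 2 returns: [('Pen',), ('Monitor',)]

Reason: > vs >= gives different results when price = 320.23 exists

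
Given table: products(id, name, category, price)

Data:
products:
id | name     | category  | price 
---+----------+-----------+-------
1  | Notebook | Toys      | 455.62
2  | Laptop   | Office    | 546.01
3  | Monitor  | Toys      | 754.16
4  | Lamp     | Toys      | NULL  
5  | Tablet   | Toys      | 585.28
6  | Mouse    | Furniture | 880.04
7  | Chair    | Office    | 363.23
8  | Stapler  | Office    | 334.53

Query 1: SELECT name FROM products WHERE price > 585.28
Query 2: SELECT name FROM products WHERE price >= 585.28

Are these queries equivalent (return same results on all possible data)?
No, not equivalent

Query 1 returns: [('Monitor',), ('Mouse',)]
Query 2 returns: [('Monitor',), ('Tablet',), ('Mouse',)]

Reason: > vs >= gives different results when price = 585.28 exists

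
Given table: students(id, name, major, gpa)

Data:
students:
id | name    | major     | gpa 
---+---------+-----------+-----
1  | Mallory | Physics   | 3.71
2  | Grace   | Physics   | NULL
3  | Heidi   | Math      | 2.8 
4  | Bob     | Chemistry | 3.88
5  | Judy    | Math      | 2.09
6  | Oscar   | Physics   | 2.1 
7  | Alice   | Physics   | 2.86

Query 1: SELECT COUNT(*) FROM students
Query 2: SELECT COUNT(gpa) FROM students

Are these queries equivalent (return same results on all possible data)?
No, not equivalent

Query 1 returns: [(7,)]
Query 2 returns: [(6,)]

Reason: COUNT(*) includes NULLs, COUNT(column) excludes them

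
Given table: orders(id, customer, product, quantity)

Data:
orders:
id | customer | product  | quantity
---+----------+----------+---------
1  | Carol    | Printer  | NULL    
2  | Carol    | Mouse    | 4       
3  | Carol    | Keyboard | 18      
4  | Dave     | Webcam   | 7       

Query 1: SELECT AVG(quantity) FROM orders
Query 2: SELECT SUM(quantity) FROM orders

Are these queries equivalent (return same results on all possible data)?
No, not equivalent

Query 1 returns: [(9.666666666666666,)]
Query 2 returns: [(29,)]

Reason: AVG vs SUM give different aggregate values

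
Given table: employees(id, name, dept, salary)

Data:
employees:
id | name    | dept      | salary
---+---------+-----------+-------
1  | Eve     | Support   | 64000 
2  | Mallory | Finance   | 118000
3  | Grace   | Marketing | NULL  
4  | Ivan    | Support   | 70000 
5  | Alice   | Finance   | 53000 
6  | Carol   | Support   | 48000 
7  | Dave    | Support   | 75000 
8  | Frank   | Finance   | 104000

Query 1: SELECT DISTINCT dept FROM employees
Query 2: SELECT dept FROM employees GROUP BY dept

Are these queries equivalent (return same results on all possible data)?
Yes, equivalent

Both queries return: [('Finance',), ('Marketing',), ('Support',)]

Reason: Both get unique depts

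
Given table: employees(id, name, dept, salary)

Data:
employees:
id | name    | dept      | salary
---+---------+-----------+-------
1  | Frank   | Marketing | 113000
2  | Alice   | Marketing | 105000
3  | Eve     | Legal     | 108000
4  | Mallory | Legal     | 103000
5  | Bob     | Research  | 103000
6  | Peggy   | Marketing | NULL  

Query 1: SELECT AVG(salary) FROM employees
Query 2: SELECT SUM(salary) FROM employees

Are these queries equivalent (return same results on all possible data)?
No, not equivalent

Query 1 returns: [(106400.0,)]
Query 2 returns: [(532000,)]

Reason: AVG vs SUM give different aggregate values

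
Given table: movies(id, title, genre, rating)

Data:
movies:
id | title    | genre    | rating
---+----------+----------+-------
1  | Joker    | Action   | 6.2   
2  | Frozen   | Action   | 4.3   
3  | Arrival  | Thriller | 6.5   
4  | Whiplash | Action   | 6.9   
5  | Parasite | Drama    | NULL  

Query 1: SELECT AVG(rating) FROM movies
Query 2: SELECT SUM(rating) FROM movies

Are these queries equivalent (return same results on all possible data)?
No, not equivalent

Query 1 returns: [(5.975,)]
Query 2 returns: [(23.9,)]

Reason: AVG vs SUM give different aggregate values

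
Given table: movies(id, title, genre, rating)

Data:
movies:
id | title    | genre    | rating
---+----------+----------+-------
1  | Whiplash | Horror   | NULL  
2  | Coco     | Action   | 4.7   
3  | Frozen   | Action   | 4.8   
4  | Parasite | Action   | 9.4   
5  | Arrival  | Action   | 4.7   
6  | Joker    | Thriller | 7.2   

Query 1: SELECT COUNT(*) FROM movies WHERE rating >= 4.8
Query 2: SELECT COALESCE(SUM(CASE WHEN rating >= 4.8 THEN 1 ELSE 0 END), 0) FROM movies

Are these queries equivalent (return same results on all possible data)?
Yes, equivalent

Both queries return: [(3,)]

Reason: COUNT with WHERE vs conditional SUM (COALESCE handles empty-table NULL)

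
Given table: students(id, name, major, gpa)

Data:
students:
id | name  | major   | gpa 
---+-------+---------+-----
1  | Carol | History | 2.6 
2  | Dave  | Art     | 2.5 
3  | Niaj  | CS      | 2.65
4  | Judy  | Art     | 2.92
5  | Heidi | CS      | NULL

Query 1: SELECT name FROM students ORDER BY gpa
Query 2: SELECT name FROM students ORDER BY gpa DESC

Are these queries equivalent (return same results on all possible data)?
No, not equivalent

Query 1 returns: [('Heidi',), ('Dave',), ('Carol',), ('Niaj',), ('Judy',)]
Query 2 returns: [('Judy',), ('Niaj',), ('Carol',), ('Dave',), ('Heidi',)]

Reason: ASC vs DESC gives opposite ordering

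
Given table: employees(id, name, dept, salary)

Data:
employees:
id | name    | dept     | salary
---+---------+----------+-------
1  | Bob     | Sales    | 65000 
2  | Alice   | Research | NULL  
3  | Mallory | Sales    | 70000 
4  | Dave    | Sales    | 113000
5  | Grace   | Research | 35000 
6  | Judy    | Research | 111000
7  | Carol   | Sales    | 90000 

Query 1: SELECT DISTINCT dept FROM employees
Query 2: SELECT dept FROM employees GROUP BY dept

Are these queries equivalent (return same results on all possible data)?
Yes, equivalent

Both queries return: [('Research',), ('Sales',)]

Reason: Both get unique depts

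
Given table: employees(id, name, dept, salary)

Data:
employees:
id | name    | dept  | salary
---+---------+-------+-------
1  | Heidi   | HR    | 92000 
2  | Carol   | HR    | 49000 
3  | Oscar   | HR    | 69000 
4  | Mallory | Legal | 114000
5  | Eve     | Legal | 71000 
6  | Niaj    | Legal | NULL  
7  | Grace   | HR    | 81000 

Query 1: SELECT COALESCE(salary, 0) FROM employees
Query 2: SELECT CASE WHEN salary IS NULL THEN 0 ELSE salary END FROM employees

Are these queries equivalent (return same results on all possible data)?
Yes, equivalent

Both queries return: [(0,), (49000,), (69000,), (71000,), (81000,), (92000,), (114000,)]

Reason: COALESCE vs CASE for NULL handling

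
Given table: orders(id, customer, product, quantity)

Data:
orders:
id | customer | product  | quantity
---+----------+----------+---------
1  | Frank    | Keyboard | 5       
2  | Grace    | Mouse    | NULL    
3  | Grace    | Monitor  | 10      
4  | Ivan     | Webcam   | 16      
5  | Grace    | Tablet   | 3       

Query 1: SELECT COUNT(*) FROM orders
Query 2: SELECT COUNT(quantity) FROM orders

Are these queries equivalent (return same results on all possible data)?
No, not equivalent

Query 1 returns: [(5,)]
Query 2 returns: [(4,)]

Reason: COUNT(*) includes NULLs, COUNT(column) excludes them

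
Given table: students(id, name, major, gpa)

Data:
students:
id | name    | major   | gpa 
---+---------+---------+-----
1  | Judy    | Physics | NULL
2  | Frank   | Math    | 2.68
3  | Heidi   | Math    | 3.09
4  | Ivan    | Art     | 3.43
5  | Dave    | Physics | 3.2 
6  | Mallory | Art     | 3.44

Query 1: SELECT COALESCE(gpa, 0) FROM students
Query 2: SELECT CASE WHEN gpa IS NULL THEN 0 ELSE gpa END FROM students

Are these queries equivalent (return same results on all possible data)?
Yes, equivalent

Both queries return: [(0,), (2.68,), (3.09,), (3.2,), (3.43,), (3.44,)]

Reason: COALESCE vs CASE for NULL handling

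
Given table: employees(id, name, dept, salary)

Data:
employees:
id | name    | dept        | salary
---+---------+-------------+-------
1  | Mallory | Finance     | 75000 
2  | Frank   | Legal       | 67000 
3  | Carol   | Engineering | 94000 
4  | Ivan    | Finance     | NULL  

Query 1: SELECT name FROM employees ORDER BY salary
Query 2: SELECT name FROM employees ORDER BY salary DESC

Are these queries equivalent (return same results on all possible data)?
No, not equivalent

Query 1 returns: [('Ivan',), ('Frank',), ('Mallory',), ('Carol',)]
Query 2 returns: [('Carol',), ('Mallory',), ('Frank',), ('Ivan',)]

Reason: ASC vs DESC gives opposite ordering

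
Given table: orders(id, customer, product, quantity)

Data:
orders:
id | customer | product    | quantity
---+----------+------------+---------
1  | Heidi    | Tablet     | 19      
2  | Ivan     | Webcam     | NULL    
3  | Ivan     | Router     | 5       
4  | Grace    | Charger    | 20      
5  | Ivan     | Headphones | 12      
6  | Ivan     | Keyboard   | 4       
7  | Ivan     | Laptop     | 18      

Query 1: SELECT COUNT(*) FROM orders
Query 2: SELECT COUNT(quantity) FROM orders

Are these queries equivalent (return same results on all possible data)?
No, not equivalent

Query 1 returns: [(7,)]
Query 2 returns: [(6,)]

Reason: COUNT(*) includes NULLs, COUNT(column) excludes them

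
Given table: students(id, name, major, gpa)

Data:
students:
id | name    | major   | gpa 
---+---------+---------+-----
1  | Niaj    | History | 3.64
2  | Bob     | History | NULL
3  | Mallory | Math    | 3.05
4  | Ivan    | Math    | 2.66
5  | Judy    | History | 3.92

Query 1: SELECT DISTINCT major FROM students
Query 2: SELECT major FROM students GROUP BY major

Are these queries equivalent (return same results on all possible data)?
Yes, equivalent

Both queries return: [('History',), ('Math',)]

Reason: Both get unique majors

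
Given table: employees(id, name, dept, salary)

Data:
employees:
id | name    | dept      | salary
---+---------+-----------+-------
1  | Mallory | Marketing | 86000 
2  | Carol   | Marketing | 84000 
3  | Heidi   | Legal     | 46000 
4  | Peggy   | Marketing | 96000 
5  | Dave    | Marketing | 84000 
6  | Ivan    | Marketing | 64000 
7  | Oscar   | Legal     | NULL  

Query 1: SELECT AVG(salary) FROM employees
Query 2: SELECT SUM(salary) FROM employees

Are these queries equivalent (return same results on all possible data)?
No, not equivalent

Query 1 returns: [(76666.66666666667,)]
Query 2 returns: [(460000,)]

Reason: AVG vs SUM give different aggregate values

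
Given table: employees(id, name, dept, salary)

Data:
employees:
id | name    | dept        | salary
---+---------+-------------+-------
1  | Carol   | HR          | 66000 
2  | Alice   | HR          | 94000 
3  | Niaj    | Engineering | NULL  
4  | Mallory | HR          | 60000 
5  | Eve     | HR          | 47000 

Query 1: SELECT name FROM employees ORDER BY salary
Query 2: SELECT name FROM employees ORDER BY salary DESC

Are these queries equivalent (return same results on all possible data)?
No, not equivalent

Query 1 returns: [('Niaj',), ('Eve',), ('Mallory',), ('Carol',), ('Alice',)]
Query 2 returns: [('Alice',), ('Carol',), ('Mallory',), ('Eve',), ('Niaj',)]

Reason: ASC vs DESC gives opposite ordering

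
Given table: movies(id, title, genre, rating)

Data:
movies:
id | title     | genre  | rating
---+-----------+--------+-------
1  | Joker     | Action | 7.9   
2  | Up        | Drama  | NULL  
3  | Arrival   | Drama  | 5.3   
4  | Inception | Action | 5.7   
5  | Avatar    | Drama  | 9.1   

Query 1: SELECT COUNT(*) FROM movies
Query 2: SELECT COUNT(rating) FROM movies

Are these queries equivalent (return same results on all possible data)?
No, not equivalent

Query 1 returns: [(5,)]
Query 2 returns: [(4,)]

Reason: COUNT(*) includes NULLs, COUNT(column) excludes them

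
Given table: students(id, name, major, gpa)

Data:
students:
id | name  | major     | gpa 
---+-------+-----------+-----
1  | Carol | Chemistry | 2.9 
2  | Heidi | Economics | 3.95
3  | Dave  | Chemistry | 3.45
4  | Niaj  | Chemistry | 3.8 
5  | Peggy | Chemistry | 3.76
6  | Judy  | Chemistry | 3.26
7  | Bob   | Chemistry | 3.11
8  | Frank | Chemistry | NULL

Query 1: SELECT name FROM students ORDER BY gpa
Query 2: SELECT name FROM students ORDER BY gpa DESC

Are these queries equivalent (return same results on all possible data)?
No, not equivalent

Query 1 returns: [('Frank',), ('Carol',), ('Bob',), ('Judy',), ('Dave',), ('Peggy',), ('Niaj',), ('Heidi',)]
Query 2 returns: [('Heidi',), ('Niaj',), ('Peggy',), ('Dave',), ('Judy',), ('Bob',), ('Carol',), ('Frank',)]

Reason: ASC vs DESC gives opposite ordering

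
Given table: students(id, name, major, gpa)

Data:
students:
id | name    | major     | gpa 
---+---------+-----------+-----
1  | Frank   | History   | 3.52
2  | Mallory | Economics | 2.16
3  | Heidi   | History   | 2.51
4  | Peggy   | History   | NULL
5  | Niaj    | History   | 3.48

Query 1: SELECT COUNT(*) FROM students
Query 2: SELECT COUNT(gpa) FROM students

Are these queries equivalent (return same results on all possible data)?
No, not equivalent

Query 1 returns: [(5,)]
Query 2 returns: [(4,)]

Reason: COUNT(*) includes NULLs, COUNT(column) excludes them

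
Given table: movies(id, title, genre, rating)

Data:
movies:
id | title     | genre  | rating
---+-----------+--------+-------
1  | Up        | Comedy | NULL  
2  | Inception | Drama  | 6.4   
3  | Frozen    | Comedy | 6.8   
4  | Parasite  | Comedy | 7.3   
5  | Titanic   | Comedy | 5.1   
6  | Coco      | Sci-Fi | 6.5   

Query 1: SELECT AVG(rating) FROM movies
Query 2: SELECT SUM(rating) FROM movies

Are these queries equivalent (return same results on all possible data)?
No, not equivalent

Query 1 returns: [(6.42,)]
Query 2 returns: [(32.1,)]

Reason: AVG vs SUM give different aggregate values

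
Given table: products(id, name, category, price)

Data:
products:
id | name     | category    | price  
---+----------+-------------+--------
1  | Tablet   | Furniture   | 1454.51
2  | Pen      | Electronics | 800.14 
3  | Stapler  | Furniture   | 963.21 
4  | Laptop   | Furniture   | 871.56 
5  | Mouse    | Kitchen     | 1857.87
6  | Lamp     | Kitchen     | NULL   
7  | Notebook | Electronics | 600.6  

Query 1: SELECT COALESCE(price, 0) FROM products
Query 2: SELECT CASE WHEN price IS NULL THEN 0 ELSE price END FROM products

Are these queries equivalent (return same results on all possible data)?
Yes, equivalent

Both queries return: [(0,), (600.6,), (800.14,), (871.56,), (963.21,), (1454.51,), (1857.87,)]

Reason: COALESCE vs CASE for NULL handling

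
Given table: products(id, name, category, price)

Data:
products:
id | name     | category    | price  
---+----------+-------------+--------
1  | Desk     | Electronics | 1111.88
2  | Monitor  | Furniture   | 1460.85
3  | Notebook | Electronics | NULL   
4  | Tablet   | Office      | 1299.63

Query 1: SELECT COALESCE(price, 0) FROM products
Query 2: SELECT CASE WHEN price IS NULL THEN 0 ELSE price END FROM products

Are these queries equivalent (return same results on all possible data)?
Yes, equivalent

Both queries return: [(0,), (1111.88,), (1299.63,), (1460.85,)]

Reason: COALESCE vs CASE for NULL handling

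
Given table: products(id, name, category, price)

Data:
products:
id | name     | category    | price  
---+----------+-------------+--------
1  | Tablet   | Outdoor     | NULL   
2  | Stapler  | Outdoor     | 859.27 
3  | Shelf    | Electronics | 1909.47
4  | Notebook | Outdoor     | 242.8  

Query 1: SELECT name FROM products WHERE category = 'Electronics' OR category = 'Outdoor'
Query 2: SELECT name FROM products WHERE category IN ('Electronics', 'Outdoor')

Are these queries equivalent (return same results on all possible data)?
Yes, equivalent

Both queries return: [('Notebook',), ('Shelf',), ('Stapler',), ('Tablet',)]

Reason: OR vs IN are equivalent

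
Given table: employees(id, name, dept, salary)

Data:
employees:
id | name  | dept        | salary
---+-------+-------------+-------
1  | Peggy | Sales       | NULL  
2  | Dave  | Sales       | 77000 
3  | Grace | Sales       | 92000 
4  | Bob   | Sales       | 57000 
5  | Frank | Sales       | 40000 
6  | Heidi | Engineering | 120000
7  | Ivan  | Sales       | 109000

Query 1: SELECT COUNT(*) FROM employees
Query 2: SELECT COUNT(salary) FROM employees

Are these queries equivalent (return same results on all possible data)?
No, not equivalent

Query 1 returns: [(7,)]
Query 2 returns: [(6,)]

Reason: COUNT(*) includes NULLs, COUNT(column) excludes them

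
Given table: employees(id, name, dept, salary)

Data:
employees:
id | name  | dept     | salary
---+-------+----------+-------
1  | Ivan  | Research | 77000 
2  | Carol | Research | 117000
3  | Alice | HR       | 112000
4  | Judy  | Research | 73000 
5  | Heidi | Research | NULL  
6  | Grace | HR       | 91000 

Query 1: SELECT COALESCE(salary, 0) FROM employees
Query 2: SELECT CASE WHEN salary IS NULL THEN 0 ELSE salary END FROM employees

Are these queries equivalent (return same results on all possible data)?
Yes, equivalent

Both queries return: [(0,), (73000,), (77000,), (91000,), (112000,), (117000,)]

Reason: COALESCE vs CASE for NULL handling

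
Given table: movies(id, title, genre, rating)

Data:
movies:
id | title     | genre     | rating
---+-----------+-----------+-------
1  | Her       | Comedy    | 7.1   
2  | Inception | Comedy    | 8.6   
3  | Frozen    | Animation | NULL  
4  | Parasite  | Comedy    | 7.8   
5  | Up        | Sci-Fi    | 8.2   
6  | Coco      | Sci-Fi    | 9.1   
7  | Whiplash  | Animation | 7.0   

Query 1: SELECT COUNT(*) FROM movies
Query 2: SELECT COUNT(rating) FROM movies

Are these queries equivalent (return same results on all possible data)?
No, not equivalent

Query 1 returns: [(7,)]
Query 2 returns: [(6,)]

Reason: COUNT(*) includes NULLs, COUNT(column) excludes them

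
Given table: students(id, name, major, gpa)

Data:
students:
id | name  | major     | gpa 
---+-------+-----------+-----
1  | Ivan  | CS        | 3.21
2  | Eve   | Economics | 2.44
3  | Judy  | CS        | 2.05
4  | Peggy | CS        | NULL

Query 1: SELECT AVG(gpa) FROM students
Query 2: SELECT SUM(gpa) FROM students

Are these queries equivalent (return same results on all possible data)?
No, not equivalent

Query 1 returns: [(2.5666666666666664,)]
Query 2 returns: [(7.699999999999999,)]

Reason: AVG vs SUM give different aggregate values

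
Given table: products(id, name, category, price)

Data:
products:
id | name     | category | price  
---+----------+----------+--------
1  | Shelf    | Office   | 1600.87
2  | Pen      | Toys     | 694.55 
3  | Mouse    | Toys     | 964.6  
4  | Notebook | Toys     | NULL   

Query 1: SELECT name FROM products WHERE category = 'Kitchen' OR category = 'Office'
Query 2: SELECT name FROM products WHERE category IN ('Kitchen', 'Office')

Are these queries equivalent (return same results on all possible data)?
Yes, equivalent

Both queries return: [('Shelf',)]

Reason: OR vs IN are equivalent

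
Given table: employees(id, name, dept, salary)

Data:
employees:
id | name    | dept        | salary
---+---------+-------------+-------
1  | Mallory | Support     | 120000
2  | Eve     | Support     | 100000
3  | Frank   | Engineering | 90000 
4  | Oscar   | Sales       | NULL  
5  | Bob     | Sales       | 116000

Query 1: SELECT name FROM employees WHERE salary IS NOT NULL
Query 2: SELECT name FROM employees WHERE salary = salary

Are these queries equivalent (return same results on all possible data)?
Yes, equivalent

Both queries return: [('Bob',), ('Eve',), ('Frank',), ('Mallory',)]

Reason: IS NOT NULL vs self-equality (both exclude NULLs)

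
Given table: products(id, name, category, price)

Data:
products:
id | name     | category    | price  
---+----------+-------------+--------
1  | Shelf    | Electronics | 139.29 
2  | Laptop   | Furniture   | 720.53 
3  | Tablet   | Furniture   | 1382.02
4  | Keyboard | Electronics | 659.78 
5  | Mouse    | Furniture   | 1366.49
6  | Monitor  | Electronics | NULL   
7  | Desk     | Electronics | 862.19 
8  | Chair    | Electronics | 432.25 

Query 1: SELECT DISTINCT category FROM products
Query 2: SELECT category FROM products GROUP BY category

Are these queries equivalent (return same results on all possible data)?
Yes, equivalent

Both queries return: [('Electronics',), ('Furniture',)]

Reason: Both get unique categorys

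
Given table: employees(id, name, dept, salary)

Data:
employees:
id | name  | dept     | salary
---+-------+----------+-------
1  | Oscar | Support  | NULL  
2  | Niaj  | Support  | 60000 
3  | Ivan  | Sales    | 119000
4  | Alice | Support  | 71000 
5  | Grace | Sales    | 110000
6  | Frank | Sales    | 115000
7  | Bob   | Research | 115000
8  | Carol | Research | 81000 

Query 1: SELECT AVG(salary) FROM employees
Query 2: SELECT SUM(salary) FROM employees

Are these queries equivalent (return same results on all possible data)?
No, not equivalent

Query 1 returns: [(95857.14285714286,)]
Query 2 returns: [(671000,)]

Reason: AVG vs SUM give different aggregate values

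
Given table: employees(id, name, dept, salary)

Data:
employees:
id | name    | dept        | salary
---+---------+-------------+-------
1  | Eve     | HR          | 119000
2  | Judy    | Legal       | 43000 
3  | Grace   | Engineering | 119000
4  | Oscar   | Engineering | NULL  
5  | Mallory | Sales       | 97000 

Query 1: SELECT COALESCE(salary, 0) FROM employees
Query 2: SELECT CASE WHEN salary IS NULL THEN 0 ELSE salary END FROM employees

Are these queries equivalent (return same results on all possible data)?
Yes, equivalent

Both queries return: [(0,), (43000,), (97000,), (119000,), (119000,)]

Reason: COALESCE vs CASE for NULL handling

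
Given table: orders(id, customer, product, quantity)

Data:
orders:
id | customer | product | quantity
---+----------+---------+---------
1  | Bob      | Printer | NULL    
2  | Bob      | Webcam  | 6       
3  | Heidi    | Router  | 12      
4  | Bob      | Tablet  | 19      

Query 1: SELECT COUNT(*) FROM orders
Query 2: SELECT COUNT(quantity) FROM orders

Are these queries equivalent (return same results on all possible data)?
No, not equivalent

Query 1 returns: [(4,)]
Query 2 returns: [(3,)]

Reason: COUNT(*) includes NULLs, COUNT(column) excludes them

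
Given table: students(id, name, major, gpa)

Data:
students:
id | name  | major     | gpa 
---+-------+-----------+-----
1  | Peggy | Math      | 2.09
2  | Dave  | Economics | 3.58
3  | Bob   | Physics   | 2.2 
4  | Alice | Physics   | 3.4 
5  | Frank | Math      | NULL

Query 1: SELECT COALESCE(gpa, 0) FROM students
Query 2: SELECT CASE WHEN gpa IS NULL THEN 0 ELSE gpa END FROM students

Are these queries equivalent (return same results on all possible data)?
Yes, equivalent

Both queries return: [(0,), (2.09,), (2.2,), (3.4,), (3.58,)]

Reason: COALESCE vs CASE for NULL handling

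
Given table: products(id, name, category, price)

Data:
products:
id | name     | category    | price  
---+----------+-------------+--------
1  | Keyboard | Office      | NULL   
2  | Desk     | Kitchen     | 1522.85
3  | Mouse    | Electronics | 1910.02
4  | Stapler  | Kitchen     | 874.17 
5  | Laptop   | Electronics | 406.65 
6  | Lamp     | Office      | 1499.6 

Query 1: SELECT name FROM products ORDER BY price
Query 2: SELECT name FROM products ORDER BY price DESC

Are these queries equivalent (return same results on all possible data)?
No, not equivalent

Query 1 returns: [('Keyboard',), ('Laptop',), ('Stapler',), ('Lamp',), ('Desk',), ('Mouse',)]
Query 2 returns: [('Mouse',), ('Desk',), ('Lamp',), ('Stapler',), ('Laptop',), ('Keyboard',)]

Reason: ASC vs DESC gives opposite ordering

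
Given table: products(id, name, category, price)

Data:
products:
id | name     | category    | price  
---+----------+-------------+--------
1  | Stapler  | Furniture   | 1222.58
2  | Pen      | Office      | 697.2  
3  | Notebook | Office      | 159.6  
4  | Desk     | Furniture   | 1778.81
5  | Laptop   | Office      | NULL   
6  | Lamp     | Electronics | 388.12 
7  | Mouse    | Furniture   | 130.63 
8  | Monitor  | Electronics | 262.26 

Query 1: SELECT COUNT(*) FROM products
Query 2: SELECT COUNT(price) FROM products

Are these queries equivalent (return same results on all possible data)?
No, not equivalent

Query 1 returns: [(8,)]
Query 2 returns: [(7,)]

Reason: COUNT(*) includes NULLs, COUNT(column) excludes them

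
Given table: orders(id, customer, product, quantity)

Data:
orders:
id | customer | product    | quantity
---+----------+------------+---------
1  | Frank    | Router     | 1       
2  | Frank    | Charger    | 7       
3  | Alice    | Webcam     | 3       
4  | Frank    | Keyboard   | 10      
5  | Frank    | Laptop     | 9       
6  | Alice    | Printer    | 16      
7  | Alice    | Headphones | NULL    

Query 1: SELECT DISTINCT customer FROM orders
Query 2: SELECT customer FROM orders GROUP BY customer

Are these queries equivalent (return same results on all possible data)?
Yes, equivalent

Both queries return: [('Alice',), ('Frank',)]

Reason: Both get unique customers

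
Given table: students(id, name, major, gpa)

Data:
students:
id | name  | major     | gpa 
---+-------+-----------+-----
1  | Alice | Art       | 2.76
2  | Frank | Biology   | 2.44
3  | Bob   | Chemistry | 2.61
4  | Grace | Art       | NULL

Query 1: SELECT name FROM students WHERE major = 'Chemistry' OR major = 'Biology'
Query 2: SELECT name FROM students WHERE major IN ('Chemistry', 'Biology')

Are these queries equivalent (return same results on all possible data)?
Yes, equivalent

Both queries return: [('Bob',), ('Frank',)]

Reason: OR vs IN are equivalent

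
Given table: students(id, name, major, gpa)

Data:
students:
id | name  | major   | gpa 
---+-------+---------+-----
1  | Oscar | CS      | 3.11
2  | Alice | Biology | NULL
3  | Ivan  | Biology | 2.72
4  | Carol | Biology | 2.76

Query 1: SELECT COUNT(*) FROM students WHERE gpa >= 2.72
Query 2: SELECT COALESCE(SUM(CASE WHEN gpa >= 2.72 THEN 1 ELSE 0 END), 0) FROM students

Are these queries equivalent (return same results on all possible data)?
Yes, equivalent

Both queries return: [(3,)]

Reason: COUNT with WHERE vs conditional SUM (COALESCE handles empty-table NULL)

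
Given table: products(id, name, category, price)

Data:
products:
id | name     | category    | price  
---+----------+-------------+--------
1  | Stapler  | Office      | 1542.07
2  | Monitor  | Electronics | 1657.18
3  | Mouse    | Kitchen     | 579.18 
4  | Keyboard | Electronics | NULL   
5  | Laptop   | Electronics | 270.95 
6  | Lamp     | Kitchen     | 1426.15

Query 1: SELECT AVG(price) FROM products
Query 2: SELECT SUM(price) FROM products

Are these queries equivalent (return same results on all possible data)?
No, not equivalent

Query 1 returns: [(1095.106,)]
Query 2 returns: [(5475.53,)]

Reason: AVG vs SUM give different aggregate values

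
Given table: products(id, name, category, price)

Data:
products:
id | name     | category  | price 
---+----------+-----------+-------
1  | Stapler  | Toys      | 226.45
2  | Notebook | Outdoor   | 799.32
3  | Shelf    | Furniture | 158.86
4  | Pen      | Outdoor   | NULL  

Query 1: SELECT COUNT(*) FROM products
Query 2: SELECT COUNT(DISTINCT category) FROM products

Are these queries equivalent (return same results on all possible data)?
No, not equivalent

Query 1 returns: [(4,)]
Query 2 returns: [(3,)]

Reason: COUNT(*) counts rows, COUNT(DISTINCT category) counts unique categorys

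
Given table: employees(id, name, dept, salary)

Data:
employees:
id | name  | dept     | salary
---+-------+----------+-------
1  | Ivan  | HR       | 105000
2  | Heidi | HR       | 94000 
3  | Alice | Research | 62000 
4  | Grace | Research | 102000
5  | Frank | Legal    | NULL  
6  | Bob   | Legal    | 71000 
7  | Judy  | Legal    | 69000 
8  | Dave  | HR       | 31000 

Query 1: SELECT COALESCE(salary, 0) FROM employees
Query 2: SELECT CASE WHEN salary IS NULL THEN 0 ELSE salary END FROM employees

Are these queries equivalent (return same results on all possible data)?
Yes, equivalent

Both queries return: [(0,), (31000,), (62000,), (69000,), (71000,), (94000,), (102000,), (105000,)]

Reason: COALESCE vs CASE for NULL handling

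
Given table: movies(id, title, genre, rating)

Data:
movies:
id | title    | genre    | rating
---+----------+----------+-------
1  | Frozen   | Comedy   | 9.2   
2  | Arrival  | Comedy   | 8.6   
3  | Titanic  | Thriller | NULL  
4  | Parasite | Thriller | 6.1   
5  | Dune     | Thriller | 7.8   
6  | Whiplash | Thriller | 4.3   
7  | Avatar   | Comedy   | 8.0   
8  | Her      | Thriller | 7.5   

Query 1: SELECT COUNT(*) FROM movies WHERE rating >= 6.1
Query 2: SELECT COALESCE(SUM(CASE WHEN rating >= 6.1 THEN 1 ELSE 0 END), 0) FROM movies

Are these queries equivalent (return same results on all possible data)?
Yes, equivalent

Both queries return: [(6,)]

Reason: COUNT with WHERE vs conditional SUM (COALESCE handles empty-table NULL)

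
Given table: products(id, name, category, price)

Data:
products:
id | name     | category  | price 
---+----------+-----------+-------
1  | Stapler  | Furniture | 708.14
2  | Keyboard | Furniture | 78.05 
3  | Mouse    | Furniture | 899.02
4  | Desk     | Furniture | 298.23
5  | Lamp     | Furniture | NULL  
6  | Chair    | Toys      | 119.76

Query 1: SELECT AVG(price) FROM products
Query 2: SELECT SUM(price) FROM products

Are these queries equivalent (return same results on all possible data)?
No, not equivalent

Query 1 returns: [(420.64,)]
Query 2 returns: [(2103.2,)]

Reason: AVG vs SUM give different aggregate values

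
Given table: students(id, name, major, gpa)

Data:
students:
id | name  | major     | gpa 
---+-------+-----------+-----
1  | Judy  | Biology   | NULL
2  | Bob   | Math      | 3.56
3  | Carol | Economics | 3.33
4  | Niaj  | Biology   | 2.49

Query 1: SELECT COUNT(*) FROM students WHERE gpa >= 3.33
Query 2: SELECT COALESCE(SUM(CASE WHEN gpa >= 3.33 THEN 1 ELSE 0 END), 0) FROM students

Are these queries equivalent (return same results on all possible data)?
Yes, equivalent

Both queries return: [(2,)]

Reason: COUNT with WHERE vs conditional SUM (COALESCE handles empty-table NULL)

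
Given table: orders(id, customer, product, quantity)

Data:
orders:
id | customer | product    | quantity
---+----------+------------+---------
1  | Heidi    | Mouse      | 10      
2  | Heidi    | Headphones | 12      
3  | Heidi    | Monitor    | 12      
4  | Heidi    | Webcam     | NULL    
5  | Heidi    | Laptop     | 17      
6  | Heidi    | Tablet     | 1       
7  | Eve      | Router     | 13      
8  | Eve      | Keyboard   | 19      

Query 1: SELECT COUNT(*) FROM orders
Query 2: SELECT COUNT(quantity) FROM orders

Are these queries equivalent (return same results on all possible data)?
No, not equivalent

Query 1 returns: [(8,)]
Query 2 returns: [(7,)]

Reason: COUNT(*) includes NULLs, COUNT(column) excludes them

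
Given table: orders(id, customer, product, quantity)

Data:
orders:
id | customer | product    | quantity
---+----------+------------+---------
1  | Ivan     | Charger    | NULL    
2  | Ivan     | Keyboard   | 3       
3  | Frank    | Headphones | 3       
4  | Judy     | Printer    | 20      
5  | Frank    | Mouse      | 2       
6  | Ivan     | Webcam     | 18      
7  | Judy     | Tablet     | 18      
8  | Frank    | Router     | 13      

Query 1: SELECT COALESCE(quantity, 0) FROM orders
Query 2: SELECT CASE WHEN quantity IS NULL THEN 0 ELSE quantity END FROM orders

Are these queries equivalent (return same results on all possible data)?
Yes, equivalent

Both queries return: [(0,), (2,), (3,), (3,), (13,), (18,), (18,), (20,)]

Reason: COALESCE vs CASE for NULL handling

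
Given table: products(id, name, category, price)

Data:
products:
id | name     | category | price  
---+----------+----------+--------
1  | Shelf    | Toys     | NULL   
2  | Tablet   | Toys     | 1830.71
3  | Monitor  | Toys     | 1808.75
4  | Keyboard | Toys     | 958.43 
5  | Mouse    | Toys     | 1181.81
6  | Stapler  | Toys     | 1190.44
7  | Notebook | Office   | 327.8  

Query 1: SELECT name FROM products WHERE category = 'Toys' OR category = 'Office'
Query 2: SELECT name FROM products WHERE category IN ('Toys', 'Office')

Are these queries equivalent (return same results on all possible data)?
Yes, equivalent

Both queries return: [('Keyboard',), ('Monitor',), ('Mouse',), ('Notebook',), ('Shelf',), ('Stapler',), ('Tablet',)]

Reason: OR vs IN are equivalent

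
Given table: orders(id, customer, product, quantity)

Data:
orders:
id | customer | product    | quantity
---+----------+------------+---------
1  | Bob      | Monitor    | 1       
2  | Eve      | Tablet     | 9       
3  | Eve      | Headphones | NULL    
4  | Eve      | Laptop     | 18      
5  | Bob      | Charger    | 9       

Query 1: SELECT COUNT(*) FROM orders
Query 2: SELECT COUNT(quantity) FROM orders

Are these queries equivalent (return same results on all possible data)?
No, not equivalent

Query 1 returns: [(5,)]
Query 2 returns: [(4,)]

Reason: COUNT(*) includes NULLs, COUNT(column) excludes them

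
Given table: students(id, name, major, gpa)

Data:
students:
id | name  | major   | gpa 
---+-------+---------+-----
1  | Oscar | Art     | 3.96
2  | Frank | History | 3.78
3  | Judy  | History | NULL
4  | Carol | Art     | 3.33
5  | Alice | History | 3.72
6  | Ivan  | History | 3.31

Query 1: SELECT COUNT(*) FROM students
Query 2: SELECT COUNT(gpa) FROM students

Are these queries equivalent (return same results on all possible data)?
No, not equivalent

Query 1 returns: [(6,)]
Query 2 returns: [(5,)]

Reason: COUNT(*) includes NULLs, COUNT(column) excludes them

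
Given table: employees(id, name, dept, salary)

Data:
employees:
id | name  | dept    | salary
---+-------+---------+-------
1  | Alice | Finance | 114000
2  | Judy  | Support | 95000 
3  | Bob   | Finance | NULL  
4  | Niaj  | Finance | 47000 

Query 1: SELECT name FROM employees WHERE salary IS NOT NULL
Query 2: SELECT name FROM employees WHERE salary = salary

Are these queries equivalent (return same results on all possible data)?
Yes, equivalent

Both queries return: [('Alice',), ('Judy',), ('Niaj',)]

Reason: IS NOT NULL vs self-equality (both exclude NULLs)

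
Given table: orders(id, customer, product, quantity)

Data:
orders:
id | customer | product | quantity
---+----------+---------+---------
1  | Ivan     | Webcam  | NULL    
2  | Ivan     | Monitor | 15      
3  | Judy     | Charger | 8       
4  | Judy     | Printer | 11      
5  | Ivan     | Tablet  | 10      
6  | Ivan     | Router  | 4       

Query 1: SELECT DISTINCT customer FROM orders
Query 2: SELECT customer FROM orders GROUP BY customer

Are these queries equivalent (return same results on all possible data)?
Yes, equivalent

Both queries return: [('Ivan',), ('Judy',)]

Reason: Both get unique customers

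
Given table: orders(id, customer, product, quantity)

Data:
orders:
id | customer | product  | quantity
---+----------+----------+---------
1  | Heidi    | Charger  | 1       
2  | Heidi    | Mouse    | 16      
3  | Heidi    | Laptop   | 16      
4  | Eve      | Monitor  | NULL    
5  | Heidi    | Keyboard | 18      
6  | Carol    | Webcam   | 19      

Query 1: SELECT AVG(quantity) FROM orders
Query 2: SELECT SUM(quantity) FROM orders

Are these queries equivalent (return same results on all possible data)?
No, not equivalent

Query 1 returns: [(14.0,)]
Query 2 returns: [(70,)]

Reason: AVG vs SUM give different aggregate values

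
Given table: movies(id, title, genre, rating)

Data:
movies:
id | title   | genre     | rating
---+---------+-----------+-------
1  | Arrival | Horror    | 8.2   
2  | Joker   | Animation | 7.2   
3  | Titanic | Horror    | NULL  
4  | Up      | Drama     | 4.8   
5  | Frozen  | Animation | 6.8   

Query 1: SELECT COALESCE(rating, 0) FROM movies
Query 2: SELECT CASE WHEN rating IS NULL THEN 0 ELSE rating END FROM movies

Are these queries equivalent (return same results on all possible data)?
Yes, equivalent

Both queries return: [(0,), (4.8,), (6.8,), (7.2,), (8.2,)]

Reason: COALESCE vs CASE for NULL handling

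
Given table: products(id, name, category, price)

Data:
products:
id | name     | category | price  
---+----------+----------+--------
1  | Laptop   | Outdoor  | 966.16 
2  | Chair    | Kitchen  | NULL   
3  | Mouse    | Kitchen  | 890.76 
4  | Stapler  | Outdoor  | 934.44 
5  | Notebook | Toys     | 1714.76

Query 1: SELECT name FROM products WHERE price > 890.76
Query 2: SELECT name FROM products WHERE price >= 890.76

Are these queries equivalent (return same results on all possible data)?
No, not equivalent

Query 1 returns: [('Laptop',), ('Stapler',), ('Notebook',)]
Query 2 returns: [('Laptop',), ('Mouse',), ('Stapler',), ('Notebook',)]

Reason: > vs >= gives different results when price = 890.76 exists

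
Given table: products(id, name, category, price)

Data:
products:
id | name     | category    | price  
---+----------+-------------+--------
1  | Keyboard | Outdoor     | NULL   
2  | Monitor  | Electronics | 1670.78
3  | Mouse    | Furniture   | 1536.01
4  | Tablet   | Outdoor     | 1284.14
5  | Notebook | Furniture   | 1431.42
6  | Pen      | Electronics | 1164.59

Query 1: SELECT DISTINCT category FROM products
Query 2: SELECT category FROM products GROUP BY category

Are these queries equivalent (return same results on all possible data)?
Yes, equivalent

Both queries return: [('Electronics',), ('Furniture',), ('Outdoor',)]

Reason: Both get unique categorys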